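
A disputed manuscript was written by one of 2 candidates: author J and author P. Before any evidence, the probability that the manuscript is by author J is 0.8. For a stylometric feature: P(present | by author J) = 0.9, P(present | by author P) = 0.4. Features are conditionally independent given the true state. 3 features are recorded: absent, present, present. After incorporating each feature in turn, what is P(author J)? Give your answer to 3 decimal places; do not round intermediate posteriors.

Apply Bayes' rule sequentially, carrying P(author J) forward.
After 'absent': P(author J) = 0.1·0.8000 / (0.1·0.8000 + 0.6·0.2000) ≈ 0.4000
After 'present': P(author J) = 0.9·0.4000 / (0.9·0.4000 + 0.4·0.6000) ≈ 0.6000
After 'present': P(author J) = 0.9·0.6000 / (0.9·0.6000 + 0.4·0.4000) ≈ 0.7714

0.771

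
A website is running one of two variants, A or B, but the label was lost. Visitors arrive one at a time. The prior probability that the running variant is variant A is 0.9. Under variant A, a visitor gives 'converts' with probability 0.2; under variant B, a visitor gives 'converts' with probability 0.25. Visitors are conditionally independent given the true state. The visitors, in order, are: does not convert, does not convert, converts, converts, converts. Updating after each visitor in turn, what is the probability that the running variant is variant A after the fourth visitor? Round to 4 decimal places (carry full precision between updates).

0.8676

Apply Bayes' rule sequentially, carrying P(A) forward.
After 'does not convert': P(A) = 0.8·0.9000 / (0.8·0.9000 + 0.75·0.1000) ≈ 0.9057
After 'does not convert': P(A) = 0.8·0.9057 / (0.8·0.9057 + 0.75·0.0943) ≈ 0.9110
After 'converts': P(A) = 0.2·0.9110 / (0.2·0.9110 + 0.25·0.0890) ≈ 0.8912
After 'converts': P(A) = 0.2·0.8912 / (0.2·0.8912 + 0.25·0.1088) ≈ 0.8676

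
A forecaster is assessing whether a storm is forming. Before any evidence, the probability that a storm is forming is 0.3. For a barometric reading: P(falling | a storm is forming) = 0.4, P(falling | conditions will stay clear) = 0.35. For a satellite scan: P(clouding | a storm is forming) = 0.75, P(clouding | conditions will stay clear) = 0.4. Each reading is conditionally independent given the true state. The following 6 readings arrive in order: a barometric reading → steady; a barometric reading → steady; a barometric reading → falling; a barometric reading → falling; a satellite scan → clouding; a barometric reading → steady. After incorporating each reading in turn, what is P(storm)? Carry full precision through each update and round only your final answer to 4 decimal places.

0.4522

Each posterior becomes the prior for the next update.
After a barometric reading='steady': P(storm) = 0.6·0.3000 / (0.6·0.3000 + 0.65·0.7000) ≈ 0.2835
After a barometric reading='steady': P(storm) = 0.6·0.2835 / (0.6·0.2835 + 0.65·0.7165) ≈ 0.2675
After a barometric reading='falling': P(storm) = 0.4·0.2675 / (0.4·0.2675 + 0.35·0.7325) ≈ 0.2945
After a barometric reading='falling': P(storm) = 0.4·0.2945 / (0.4·0.2945 + 0.35·0.7055) ≈ 0.3229
After a satellite scan='clouding': P(storm) = 0.75·0.3229 / (0.75·0.3229 + 0.4·0.6771) ≈ 0.4721
After a barometric reading='steady': P(storm) = 0.6·0.4721 / (0.6·0.4721 + 0.65·0.5279) ≈ 0.4522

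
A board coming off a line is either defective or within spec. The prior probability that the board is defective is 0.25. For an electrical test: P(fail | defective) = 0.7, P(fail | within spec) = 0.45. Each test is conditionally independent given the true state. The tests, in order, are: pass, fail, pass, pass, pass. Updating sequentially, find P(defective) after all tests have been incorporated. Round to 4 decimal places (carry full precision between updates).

After 'pass': P(defective) = 0.3·0.2500 / (0.3·0.2500 + 0.55·0.7500) ≈ 0.1538
After 'fail': P(defective) = 0.7·0.1538 / (0.7·0.1538 + 0.45·0.8462) ≈ 0.2205
After 'pass': P(defective) = 0.3·0.2205 / (0.3·0.2205 + 0.55·0.7795) ≈ 0.1337
After 'pass': P(defective) = 0.3·0.1337 / (0.3·0.1337 + 0.55·0.8663) ≈ 0.0776
After 'pass': P(defective) = 0.3·0.0776 / (0.3·0.0776 + 0.55·0.9224) ≈ 0.0439

0.0439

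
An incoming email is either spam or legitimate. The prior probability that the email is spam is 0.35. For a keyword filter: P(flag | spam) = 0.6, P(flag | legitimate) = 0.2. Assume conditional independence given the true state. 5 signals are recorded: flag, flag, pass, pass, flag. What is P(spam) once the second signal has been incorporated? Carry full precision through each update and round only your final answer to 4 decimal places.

0.8289

Each posterior becomes the prior for the next update.
After 'flag': P(spam) = 0.6·0.3500 / (0.6·0.3500 + 0.2·0.6500) ≈ 0.6176
After 'flag': P(spam) = 0.6·0.6176 / (0.6·0.6176 + 0.2·0.3824) ≈ 0.8289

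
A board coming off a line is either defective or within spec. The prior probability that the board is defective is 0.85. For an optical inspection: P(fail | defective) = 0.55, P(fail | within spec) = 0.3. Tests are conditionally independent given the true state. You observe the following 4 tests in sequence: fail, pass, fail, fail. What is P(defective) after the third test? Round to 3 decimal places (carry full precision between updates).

After 'fail': P(defective) = 0.55·0.8500 / (0.55·0.8500 + 0.3·0.1500) ≈ 0.9122
After 'pass': P(defective) = 0.45·0.9122 / (0.45·0.9122 + 0.7·0.0878) ≈ 0.8698
After 'fail': P(defective) = 0.55·0.8698 / (0.55·0.8698 + 0.3·0.1302) ≈ 0.9245

0.924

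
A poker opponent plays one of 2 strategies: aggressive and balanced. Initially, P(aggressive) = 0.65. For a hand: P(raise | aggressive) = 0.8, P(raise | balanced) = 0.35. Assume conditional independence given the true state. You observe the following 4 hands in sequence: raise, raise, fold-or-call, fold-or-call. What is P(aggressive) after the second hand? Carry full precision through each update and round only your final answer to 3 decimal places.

After 'raise': P(aggressive) = 0.8·0.6500 / (0.8·0.6500 + 0.35·0.3500) ≈ 0.8093
After 'raise': P(aggressive) = 0.8·0.8093 / (0.8·0.8093 + 0.35·0.1907) ≈ 0.9066

0.907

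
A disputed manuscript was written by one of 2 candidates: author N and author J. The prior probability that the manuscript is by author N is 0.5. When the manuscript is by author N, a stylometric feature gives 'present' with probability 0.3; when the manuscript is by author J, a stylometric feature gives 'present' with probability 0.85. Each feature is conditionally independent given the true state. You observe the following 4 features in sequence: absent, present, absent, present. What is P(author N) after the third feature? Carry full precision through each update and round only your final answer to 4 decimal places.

Each posterior becomes the prior for the next update.
After 'absent': P(author N) = 0.7·0.5000 / (0.7·0.5000 + 0.15·0.5000) ≈ 0.8235
After 'present': P(author N) = 0.3·0.8235 / (0.3·0.8235 + 0.85·0.1765) ≈ 0.6222
After 'absent': P(author N) = 0.7·0.6222 / (0.7·0.6222 + 0.15·0.3778) ≈ 0.8849

0.8849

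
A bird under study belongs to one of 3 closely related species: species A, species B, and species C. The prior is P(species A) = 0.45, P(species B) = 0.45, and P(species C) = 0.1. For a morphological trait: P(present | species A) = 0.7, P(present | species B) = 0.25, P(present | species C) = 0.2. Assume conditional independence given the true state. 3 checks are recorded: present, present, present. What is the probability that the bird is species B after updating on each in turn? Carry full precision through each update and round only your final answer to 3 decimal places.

After 'present': normaliser = 0.7·0.4500 + 0.25·0.4500 + 0.2·0.1000; P(species A) ≈ 0.7039, P(species B) ≈ 0.2514, P(species C) ≈ 0.0447
After 'present': normaliser = 0.7·0.7039 + 0.25·0.2514 + 0.2·0.0447; P(species A) ≈ 0.8728, P(species B) ≈ 0.1113, P(species C) ≈ 0.0158
After 'present': normaliser = 0.7·0.8728 + 0.25·0.1113 + 0.2·0.0158; P(species A) ≈ 0.9517, P(species B) ≈ 0.0434, P(species C) ≈ 0.0049

0.043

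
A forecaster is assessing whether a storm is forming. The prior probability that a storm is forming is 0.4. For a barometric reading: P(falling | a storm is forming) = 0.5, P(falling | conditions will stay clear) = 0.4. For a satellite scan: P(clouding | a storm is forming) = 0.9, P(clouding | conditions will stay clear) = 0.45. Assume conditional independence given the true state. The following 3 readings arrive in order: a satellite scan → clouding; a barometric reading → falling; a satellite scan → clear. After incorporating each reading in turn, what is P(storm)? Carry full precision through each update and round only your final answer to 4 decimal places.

0.2326

After a satellite scan='clouding': P(storm) = 0.9·0.4000 / (0.9·0.4000 + 0.45·0.6000) ≈ 0.5714
After a barometric reading='falling': P(storm) = 0.5·0.5714 / (0.5·0.5714 + 0.4·0.4286) ≈ 0.6250
After a satellite scan='clear': P(storm) = 0.1·0.6250 / (0.1·0.6250 + 0.55·0.3750) ≈ 0.2326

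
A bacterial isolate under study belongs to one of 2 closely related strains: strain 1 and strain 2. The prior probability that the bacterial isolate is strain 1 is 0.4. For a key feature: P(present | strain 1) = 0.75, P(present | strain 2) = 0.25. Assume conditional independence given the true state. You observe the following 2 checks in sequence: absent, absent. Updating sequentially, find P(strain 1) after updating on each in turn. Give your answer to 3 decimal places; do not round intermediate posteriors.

Each posterior becomes the prior for the next update.
After 'absent': P(strain 1) = 0.25·0.4000 / (0.25·0.4000 + 0.75·0.6000) ≈ 0.1818
After 'absent': P(strain 1) = 0.25·0.1818 / (0.25·0.1818 + 0.75·0.8182) ≈ 0.0690

0.069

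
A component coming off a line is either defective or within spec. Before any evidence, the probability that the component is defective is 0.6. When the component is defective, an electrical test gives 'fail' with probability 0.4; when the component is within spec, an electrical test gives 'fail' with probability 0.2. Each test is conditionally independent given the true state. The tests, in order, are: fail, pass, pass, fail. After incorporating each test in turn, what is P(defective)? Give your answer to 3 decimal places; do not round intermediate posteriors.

After 'fail': P(defective) = 0.4·0.6000 / (0.4·0.6000 + 0.2·0.4000) ≈ 0.7500
After 'pass': P(defective) = 0.6·0.7500 / (0.6·0.7500 + 0.8·0.2500) ≈ 0.6923
After 'pass': P(defective) = 0.6·0.6923 / (0.6·0.6923 + 0.8·0.3077) ≈ 0.6279
After 'fail': P(defective) = 0.4·0.6279 / (0.4·0.6279 + 0.2·0.3721) ≈ 0.7714

0.771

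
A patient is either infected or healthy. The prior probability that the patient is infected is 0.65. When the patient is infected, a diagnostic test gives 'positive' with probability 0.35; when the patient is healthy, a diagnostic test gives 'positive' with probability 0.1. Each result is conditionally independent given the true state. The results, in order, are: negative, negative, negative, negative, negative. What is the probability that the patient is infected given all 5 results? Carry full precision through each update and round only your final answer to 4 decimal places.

After 'negative': P(infected) = 0.65·0.6500 / (0.65·0.6500 + 0.9·0.3500) ≈ 0.5729
After 'negative': P(infected) = 0.65·0.5729 / (0.65·0.5729 + 0.9·0.4271) ≈ 0.4920
After 'negative': P(infected) = 0.65·0.4920 / (0.65·0.4920 + 0.9·0.5080) ≈ 0.4116
After 'negative': P(infected) = 0.65·0.4116 / (0.65·0.4116 + 0.9·0.5884) ≈ 0.3357
After 'negative': P(infected) = 0.65·0.3357 / (0.65·0.3357 + 0.9·0.6643) ≈ 0.2674

0.2674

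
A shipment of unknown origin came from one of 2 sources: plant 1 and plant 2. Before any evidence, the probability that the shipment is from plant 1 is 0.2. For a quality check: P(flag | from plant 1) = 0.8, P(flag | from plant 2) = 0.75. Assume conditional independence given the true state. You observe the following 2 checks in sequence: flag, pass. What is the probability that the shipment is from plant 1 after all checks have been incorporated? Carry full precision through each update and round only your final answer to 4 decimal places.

Each posterior becomes the prior for the next update.
After 'flag': P(plant 1) = 0.8·0.2000 / (0.8·0.2000 + 0.75·0.8000) ≈ 0.2105
After 'pass': P(plant 1) = 0.2·0.2105 / (0.2·0.2105 + 0.25·0.7895) ≈ 0.1758

0.1758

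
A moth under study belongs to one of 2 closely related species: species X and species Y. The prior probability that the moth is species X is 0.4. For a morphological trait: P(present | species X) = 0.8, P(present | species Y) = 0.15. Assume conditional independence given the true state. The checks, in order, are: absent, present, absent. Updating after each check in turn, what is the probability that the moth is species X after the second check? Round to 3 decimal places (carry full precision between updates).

After 'absent': P(species X) = 0.2·0.4000 / (0.2·0.4000 + 0.85·0.6000) ≈ 0.1356
After 'present': P(species X) = 0.8·0.1356 / (0.8·0.1356 + 0.15·0.8644) ≈ 0.4555

0.456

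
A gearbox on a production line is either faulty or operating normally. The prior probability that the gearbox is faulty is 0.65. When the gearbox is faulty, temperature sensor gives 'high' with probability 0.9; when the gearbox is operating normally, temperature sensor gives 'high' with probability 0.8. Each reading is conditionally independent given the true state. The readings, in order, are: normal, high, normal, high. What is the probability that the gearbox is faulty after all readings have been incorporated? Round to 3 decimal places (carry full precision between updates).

0.370

After 'normal': P(faulty) = 0.1·0.6500 / (0.1·0.6500 + 0.2·0.3500) ≈ 0.4815
After 'high': P(faulty) = 0.9·0.4815 / (0.9·0.4815 + 0.8·0.5185) ≈ 0.5109
After 'normal': P(faulty) = 0.1·0.5109 / (0.1·0.5109 + 0.2·0.4891) ≈ 0.3431
After 'high': P(faulty) = 0.9·0.3431 / (0.9·0.3431 + 0.8·0.6569) ≈ 0.3701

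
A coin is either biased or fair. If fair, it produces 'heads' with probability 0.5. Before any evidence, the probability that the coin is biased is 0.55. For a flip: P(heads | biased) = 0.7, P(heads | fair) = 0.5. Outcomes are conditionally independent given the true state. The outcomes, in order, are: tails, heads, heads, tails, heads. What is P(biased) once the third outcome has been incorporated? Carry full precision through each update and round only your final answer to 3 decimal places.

After 'tails': P(biased) = 0.3·0.5500 / (0.3·0.5500 + 0.5·0.4500) ≈ 0.4231
After 'heads': P(biased) = 0.7·0.4231 / (0.7·0.4231 + 0.5·0.5769) ≈ 0.5066
After 'heads': P(biased) = 0.7·0.5066 / (0.7·0.5066 + 0.5·0.4934) ≈ 0.5897

0.590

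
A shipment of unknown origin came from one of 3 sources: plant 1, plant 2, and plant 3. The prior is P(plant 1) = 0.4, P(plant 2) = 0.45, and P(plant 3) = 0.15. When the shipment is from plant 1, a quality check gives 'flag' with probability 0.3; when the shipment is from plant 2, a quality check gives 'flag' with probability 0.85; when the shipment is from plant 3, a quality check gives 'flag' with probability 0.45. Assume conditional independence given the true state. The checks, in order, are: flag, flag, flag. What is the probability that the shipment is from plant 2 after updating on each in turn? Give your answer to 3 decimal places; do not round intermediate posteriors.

0.919

After 'flag': normaliser = 0.3·0.4000 + 0.85·0.4500 + 0.45·0.1500; P(plant 1) ≈ 0.2105, P(plant 2) ≈ 0.6711, P(plant 3) ≈ 0.1184
After 'flag': normaliser = 0.3·0.2105 + 0.85·0.6711 + 0.45·0.1184; P(plant 1) ≈ 0.0920, P(plant 2) ≈ 0.8305, P(plant 3) ≈ 0.0776
After 'flag': normaliser = 0.3·0.0920 + 0.85·0.8305 + 0.45·0.0776; P(plant 1) ≈ 0.0359, P(plant 2) ≈ 0.9187, P(plant 3) ≈ 0.0454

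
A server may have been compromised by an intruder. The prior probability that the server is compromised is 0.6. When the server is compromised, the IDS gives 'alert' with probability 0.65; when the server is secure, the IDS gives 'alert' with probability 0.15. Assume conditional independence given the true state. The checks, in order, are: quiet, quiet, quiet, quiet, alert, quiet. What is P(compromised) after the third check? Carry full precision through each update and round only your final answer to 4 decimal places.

After 'quiet': P(compromised) = 0.35·0.6000 / (0.35·0.6000 + 0.85·0.4000) ≈ 0.3818
After 'quiet': P(compromised) = 0.35·0.3818 / (0.35·0.3818 + 0.85·0.6182) ≈ 0.2028
After 'quiet': P(compromised) = 0.35·0.2028 / (0.35·0.2028 + 0.85·0.7972) ≈ 0.0948

0.0948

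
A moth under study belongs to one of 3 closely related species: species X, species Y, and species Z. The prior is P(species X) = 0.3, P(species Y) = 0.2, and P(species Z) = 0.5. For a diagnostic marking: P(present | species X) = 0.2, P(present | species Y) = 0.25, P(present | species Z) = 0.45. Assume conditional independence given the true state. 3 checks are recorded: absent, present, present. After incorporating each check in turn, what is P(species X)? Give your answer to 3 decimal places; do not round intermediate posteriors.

0.129

After 'absent': normaliser = 0.8·0.3000 + 0.75·0.2000 + 0.55·0.5000; P(species X) ≈ 0.3609, P(species Y) ≈ 0.2256, P(species Z) ≈ 0.4135
After 'present': normaliser = 0.2·0.3609 + 0.25·0.2256 + 0.45·0.4135; P(species X) ≈ 0.2294, P(species Y) ≈ 0.1792, P(species Z) ≈ 0.5914
After 'present': normaliser = 0.2·0.2294 + 0.25·0.1792 + 0.45·0.5914; P(species X) ≈ 0.1286, P(species Y) ≈ 0.1256, P(species Z) ≈ 0.7459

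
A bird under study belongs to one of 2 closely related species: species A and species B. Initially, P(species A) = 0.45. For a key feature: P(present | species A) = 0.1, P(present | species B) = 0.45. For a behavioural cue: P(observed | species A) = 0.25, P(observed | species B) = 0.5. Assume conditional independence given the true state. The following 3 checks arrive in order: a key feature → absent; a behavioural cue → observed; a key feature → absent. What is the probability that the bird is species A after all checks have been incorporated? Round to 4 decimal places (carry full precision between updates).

After a key feature='absent': P(species A) = 0.9·0.4500 / (0.9·0.4500 + 0.55·0.5500) ≈ 0.5724
After a behavioural cue='observed': P(species A) = 0.25·0.5724 / (0.25·0.5724 + 0.5·0.4276) ≈ 0.4010
After a key feature='absent': P(species A) = 0.9·0.4010 / (0.9·0.4010 + 0.55·0.5990) ≈ 0.5228

0.5228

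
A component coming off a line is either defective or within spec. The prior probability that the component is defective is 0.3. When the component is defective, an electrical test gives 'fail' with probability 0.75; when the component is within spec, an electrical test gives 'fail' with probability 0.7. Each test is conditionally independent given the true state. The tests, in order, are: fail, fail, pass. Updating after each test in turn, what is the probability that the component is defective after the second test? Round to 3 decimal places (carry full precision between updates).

Each posterior becomes the prior for the next update.
After 'fail': P(defective) = 0.75·0.3000 / (0.75·0.3000 + 0.7·0.7000) ≈ 0.3147
After 'fail': P(defective) = 0.75·0.3147 / (0.75·0.3147 + 0.7·0.6853) ≈ 0.3298

0.330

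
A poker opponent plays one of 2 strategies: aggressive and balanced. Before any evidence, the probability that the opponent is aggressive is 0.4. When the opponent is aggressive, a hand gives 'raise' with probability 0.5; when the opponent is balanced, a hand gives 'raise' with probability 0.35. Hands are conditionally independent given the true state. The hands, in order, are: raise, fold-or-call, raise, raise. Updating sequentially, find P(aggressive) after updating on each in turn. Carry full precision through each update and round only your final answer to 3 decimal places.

0.599

After 'raise': P(aggressive) = 0.5·0.4000 / (0.5·0.4000 + 0.35·0.6000) ≈ 0.4878
After 'fold-or-call': P(aggressive) = 0.5·0.4878 / (0.5·0.4878 + 0.65·0.5122) ≈ 0.4228
After 'raise': P(aggressive) = 0.5·0.4228 / (0.5·0.4228 + 0.35·0.5772) ≈ 0.5114
After 'raise': P(aggressive) = 0.5·0.5114 / (0.5·0.5114 + 0.35·0.4886) ≈ 0.5992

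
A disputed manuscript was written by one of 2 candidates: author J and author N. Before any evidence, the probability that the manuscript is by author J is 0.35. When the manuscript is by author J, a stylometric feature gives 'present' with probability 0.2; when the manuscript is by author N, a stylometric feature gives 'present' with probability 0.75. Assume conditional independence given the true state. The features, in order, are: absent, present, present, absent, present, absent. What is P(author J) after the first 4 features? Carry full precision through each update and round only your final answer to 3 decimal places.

After 'absent': P(author J) = 0.8·0.3500 / (0.8·0.3500 + 0.25·0.6500) ≈ 0.6328
After 'present': P(author J) = 0.2·0.6328 / (0.2·0.6328 + 0.75·0.3672) ≈ 0.3148
After 'present': P(author J) = 0.2·0.3148 / (0.2·0.3148 + 0.75·0.6852) ≈ 0.1092
After 'absent': P(author J) = 0.8·0.1092 / (0.8·0.1092 + 0.25·0.8908) ≈ 0.2817

0.282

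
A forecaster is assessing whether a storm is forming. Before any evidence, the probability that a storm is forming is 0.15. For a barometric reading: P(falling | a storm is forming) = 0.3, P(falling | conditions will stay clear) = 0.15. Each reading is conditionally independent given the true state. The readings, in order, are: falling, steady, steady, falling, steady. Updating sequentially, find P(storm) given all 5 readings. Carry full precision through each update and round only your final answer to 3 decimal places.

After 'falling': P(storm) = 0.3·0.1500 / (0.3·0.1500 + 0.15·0.8500) ≈ 0.2609
After 'steady': P(storm) = 0.7·0.2609 / (0.7·0.2609 + 0.85·0.7391) ≈ 0.2252
After 'steady': P(storm) = 0.7·0.2252 / (0.7·0.2252 + 0.85·0.7748) ≈ 0.1931
After 'falling': P(storm) = 0.3·0.1931 / (0.3·0.1931 + 0.15·0.8069) ≈ 0.3237
After 'steady': P(storm) = 0.7·0.3237 / (0.7·0.3237 + 0.85·0.6763) ≈ 0.2828

0.283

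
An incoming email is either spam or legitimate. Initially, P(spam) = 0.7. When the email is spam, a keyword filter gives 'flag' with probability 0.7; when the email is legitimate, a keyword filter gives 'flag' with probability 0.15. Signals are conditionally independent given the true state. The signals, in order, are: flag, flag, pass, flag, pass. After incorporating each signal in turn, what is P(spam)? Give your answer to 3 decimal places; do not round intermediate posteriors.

After 'flag': P(spam) = 0.7·0.7000 / (0.7·0.7000 + 0.15·0.3000) ≈ 0.9159
After 'flag': P(spam) = 0.7·0.9159 / (0.7·0.9159 + 0.15·0.0841) ≈ 0.9807
After 'pass': P(spam) = 0.3·0.9807 / (0.3·0.9807 + 0.85·0.0193) ≈ 0.9472
After 'flag': P(spam) = 0.7·0.9472 / (0.7·0.9472 + 0.15·0.0528) ≈ 0.9882
After 'pass': P(spam) = 0.3·0.9882 / (0.3·0.9882 + 0.85·0.0118) ≈ 0.9673

0.967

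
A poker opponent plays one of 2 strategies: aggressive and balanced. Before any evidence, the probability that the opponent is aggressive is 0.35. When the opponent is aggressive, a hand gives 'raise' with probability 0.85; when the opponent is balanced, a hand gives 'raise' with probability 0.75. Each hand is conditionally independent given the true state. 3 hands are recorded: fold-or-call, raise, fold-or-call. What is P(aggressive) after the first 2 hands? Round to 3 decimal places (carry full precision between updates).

0.268

After 'fold-or-call': P(aggressive) = 0.15·0.3500 / (0.15·0.3500 + 0.25·0.6500) ≈ 0.2442
After 'raise': P(aggressive) = 0.85·0.2442 / (0.85·0.2442 + 0.75·0.7558) ≈ 0.2680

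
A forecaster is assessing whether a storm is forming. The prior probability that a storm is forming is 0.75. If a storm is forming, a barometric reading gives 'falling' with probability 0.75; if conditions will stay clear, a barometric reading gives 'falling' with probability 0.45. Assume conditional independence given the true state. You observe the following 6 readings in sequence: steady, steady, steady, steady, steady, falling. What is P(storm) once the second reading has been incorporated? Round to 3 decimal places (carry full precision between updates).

0.383

After 'steady': P(storm) = 0.25·0.7500 / (0.25·0.7500 + 0.55·0.2500) ≈ 0.5769
After 'steady': P(storm) = 0.25·0.5769 / (0.25·0.5769 + 0.55·0.4231) ≈ 0.3827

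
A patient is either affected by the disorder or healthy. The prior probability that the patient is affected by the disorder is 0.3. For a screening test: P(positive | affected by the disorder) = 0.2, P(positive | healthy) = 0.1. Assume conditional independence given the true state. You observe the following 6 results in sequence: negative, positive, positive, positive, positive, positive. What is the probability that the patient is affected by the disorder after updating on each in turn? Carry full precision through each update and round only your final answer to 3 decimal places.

0.924

Apply Bayes' rule sequentially, carrying P(affected) forward.
After 'negative': P(affected) = 0.8·0.3000 / (0.8·0.3000 + 0.9·0.7000) ≈ 0.2759
After 'positive': P(affected) = 0.2·0.2759 / (0.2·0.2759 + 0.1·0.7241) ≈ 0.4324
After 'positive': P(affected) = 0.2·0.4324 / (0.2·0.4324 + 0.1·0.5676) ≈ 0.6038
After 'positive': P(affected) = 0.2·0.6038 / (0.2·0.6038 + 0.1·0.3962) ≈ 0.7529
After 'positive': P(affected) = 0.2·0.7529 / (0.2·0.7529 + 0.1·0.2471) ≈ 0.8591
After 'positive': P(affected) = 0.2·0.8591 / (0.2·0.8591 + 0.1·0.1409) ≈ 0.9242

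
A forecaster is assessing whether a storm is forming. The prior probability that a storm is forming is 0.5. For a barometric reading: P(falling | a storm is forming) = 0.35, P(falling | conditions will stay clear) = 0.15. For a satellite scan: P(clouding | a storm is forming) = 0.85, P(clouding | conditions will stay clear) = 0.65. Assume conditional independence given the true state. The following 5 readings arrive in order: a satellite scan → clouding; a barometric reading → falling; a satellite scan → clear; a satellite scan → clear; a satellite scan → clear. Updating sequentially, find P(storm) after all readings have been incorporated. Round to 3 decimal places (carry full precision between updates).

0.194

After a satellite scan='clouding': P(storm) = 0.85·0.5000 / (0.85·0.5000 + 0.65·0.5000) ≈ 0.5667
After a barometric reading='falling': P(storm) = 0.35·0.5667 / (0.35·0.5667 + 0.15·0.4333) ≈ 0.7532
After a satellite scan='clear': P(storm) = 0.15·0.7532 / (0.15·0.7532 + 0.35·0.2468) ≈ 0.5667
After a satellite scan='clear': P(storm) = 0.15·0.5667 / (0.15·0.5667 + 0.35·0.4333) ≈ 0.3592
After a satellite scan='clear': P(storm) = 0.15·0.3592 / (0.15·0.3592 + 0.35·0.6408) ≈ 0.1937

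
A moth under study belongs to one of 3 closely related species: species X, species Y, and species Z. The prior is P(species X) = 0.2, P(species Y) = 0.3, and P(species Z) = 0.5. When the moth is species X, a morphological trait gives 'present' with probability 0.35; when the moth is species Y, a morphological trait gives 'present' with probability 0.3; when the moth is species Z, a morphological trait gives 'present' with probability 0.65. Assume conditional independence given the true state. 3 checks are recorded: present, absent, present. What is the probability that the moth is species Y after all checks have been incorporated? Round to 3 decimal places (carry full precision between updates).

0.174

Apply Bayes' rule sequentially, carrying P(species Y) forward.
After 'present': normaliser = 0.35·0.2000 + 0.3·0.3000 + 0.65·0.5000; P(species X) ≈ 0.1443, P(species Y) ≈ 0.1856, P(species Z) ≈ 0.6701
After 'absent': normaliser = 0.65·0.1443 + 0.7·0.1856 + 0.35·0.6701; P(species X) ≈ 0.2047, P(species Y) ≈ 0.2835, P(species Z) ≈ 0.5118
After 'present': normaliser = 0.35·0.2047 + 0.3·0.2835 + 0.65·0.5118; P(species X) ≈ 0.1464, P(species Y) ≈ 0.1738, P(species Z) ≈ 0.6798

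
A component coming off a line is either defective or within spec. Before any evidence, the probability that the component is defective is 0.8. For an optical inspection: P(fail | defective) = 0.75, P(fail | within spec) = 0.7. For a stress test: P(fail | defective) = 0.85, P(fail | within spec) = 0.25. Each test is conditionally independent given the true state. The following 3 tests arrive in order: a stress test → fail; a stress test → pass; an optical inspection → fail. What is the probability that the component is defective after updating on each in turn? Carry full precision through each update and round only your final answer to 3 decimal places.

0.745

After a stress test='fail': P(defective) = 0.85·0.8000 / (0.85·0.8000 + 0.25·0.2000) ≈ 0.9315
After a stress test='pass': P(defective) = 0.15·0.9315 / (0.15·0.9315 + 0.75·0.0685) ≈ 0.7312
After an optical inspection='fail': P(defective) = 0.75·0.7312 / (0.75·0.7312 + 0.7·0.2688) ≈ 0.7445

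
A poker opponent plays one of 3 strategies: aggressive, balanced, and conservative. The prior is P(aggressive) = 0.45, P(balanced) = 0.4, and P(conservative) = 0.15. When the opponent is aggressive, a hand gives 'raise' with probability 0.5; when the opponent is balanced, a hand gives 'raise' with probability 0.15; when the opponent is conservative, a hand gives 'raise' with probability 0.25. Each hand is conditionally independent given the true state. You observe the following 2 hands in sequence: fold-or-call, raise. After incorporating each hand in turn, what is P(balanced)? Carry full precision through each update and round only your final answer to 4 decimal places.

0.2661

After 'fold-or-call': normaliser = 0.5·0.4500 + 0.85·0.4000 + 0.75·0.1500; P(aggressive) ≈ 0.3321, P(balanced) ≈ 0.5018, P(conservative) ≈ 0.1661
After 'raise': normaliser = 0.5·0.3321 + 0.15·0.5018 + 0.25·0.1661; P(aggressive) ≈ 0.5871, P(balanced) ≈ 0.2661, P(conservative) ≈ 0.1468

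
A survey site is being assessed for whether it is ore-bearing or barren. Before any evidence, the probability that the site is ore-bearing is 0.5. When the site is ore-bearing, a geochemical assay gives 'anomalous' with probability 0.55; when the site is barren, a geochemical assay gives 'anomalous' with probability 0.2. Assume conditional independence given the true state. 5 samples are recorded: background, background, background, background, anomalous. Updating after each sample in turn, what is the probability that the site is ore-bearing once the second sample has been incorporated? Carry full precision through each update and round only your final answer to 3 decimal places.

0.240

After 'background': P(ore) = 0.45·0.5000 / (0.45·0.5000 + 0.8·0.5000) ≈ 0.3600
After 'background': P(ore) = 0.45·0.3600 / (0.45·0.3600 + 0.8·0.6400) ≈ 0.2404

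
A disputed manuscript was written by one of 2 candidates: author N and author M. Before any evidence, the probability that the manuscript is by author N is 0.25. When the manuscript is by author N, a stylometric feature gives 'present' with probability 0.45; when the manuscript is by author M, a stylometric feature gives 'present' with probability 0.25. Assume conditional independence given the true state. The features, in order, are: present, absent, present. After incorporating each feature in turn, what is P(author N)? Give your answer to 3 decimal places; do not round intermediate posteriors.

After 'present': P(author N) = 0.45·0.2500 / (0.45·0.2500 + 0.25·0.7500) ≈ 0.3750
After 'absent': P(author N) = 0.55·0.3750 / (0.55·0.3750 + 0.75·0.6250) ≈ 0.3056
After 'present': P(author N) = 0.45·0.3056 / (0.45·0.3056 + 0.25·0.6944) ≈ 0.4420

0.442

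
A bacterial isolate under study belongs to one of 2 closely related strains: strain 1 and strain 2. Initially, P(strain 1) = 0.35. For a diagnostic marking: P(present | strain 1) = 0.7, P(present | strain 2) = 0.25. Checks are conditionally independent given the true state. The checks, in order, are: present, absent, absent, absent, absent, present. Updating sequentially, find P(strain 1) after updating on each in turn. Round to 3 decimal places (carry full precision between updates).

After 'present': P(strain 1) = 0.7·0.3500 / (0.7·0.3500 + 0.25·0.6500) ≈ 0.6012
After 'absent': P(strain 1) = 0.3·0.6012 / (0.3·0.6012 + 0.75·0.3988) ≈ 0.3762
After 'absent': P(strain 1) = 0.3·0.3762 / (0.3·0.3762 + 0.75·0.6238) ≈ 0.1943
After 'absent': P(strain 1) = 0.3·0.1943 / (0.3·0.1943 + 0.75·0.8057) ≈ 0.0880
After 'absent': P(strain 1) = 0.3·0.0880 / (0.3·0.0880 + 0.75·0.9120) ≈ 0.0372
After 'present': P(strain 1) = 0.7·0.0372 / (0.7·0.0372 + 0.25·0.9628) ≈ 0.0975

0.098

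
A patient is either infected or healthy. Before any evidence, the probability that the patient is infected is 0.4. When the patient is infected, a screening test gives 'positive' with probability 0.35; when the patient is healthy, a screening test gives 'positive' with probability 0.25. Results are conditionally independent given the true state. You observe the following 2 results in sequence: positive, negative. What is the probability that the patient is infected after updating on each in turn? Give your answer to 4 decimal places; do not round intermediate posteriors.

Each posterior becomes the prior for the next update.
After 'positive': P(infected) = 0.35·0.4000 / (0.35·0.4000 + 0.25·0.6000) ≈ 0.4828
After 'negative': P(infected) = 0.65·0.4828 / (0.65·0.4828 + 0.75·0.5172) ≈ 0.4472

0.4472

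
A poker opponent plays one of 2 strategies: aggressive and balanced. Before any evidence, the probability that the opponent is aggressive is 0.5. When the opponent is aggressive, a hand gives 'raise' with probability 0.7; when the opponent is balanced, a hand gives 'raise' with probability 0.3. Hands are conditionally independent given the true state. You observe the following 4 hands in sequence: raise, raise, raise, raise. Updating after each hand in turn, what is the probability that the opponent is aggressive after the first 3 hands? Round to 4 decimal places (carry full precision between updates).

0.9270

After 'raise': P(aggressive) = 0.7·0.5000 / (0.7·0.5000 + 0.3·0.5000) ≈ 0.7000
After 'raise': P(aggressive) = 0.7·0.7000 / (0.7·0.7000 + 0.3·0.3000) ≈ 0.8448
After 'raise': P(aggressive) = 0.7·0.8448 / (0.7·0.8448 + 0.3·0.1552) ≈ 0.9270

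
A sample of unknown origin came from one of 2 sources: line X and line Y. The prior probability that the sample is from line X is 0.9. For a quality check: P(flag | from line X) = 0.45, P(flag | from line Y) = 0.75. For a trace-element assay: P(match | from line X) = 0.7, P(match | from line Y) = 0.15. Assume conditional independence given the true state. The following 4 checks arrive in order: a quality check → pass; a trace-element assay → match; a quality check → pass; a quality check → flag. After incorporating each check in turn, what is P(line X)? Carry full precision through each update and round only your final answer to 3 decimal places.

0.992

After a quality check='pass': P(line X) = 0.55·0.9000 / (0.55·0.9000 + 0.25·0.1000) ≈ 0.9519
After a trace-element assay='match': P(line X) = 0.7·0.9519 / (0.7·0.9519 + 0.15·0.0481) ≈ 0.9893
After a quality check='pass': P(line X) = 0.55·0.9893 / (0.55·0.9893 + 0.25·0.0107) ≈ 0.9951
After a quality check='flag': P(line X) = 0.45·0.9951 / (0.45·0.9951 + 0.75·0.0049) ≈ 0.9919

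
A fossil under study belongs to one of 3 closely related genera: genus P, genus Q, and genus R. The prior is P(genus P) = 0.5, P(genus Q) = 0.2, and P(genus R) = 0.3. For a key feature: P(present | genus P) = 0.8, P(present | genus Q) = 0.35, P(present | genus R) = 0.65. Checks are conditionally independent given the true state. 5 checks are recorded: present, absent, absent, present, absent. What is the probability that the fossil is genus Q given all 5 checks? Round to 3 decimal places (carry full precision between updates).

Apply Bayes' rule sequentially, carrying P(genus Q) forward.
After 'present': normaliser = 0.8·0.5000 + 0.35·0.2000 + 0.65·0.3000; P(genus P) ≈ 0.6015, P(genus Q) ≈ 0.1053, P(genus R) ≈ 0.2932
After 'absent': normaliser = 0.2·0.6015 + 0.65·0.1053 + 0.35·0.2932; P(genus P) ≈ 0.4129, P(genus Q) ≈ 0.2348, P(genus R) ≈ 0.3523
After 'absent': normaliser = 0.2·0.4129 + 0.65·0.2348 + 0.35·0.3523; P(genus P) ≈ 0.2303, P(genus Q) ≈ 0.4258, P(genus R) ≈ 0.3439
After 'present': normaliser = 0.8·0.2303 + 0.35·0.4258 + 0.65·0.3439; P(genus P) ≈ 0.3309, P(genus Q) ≈ 0.2676, P(genus R) ≈ 0.4014
After 'absent': normaliser = 0.2·0.3309 + 0.65·0.2676 + 0.35·0.4014; P(genus P) ≈ 0.1739, P(genus Q) ≈ 0.4570, P(genus R) ≈ 0.3691

0.457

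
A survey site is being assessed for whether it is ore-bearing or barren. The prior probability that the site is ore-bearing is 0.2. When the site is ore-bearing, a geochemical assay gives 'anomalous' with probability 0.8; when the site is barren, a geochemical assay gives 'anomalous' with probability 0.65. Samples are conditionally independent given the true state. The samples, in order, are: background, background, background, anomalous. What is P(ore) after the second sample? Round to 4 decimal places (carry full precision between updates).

After 'background': P(ore) = 0.2·0.2000 / (0.2·0.2000 + 0.35·0.8000) ≈ 0.1250
After 'background': P(ore) = 0.2·0.1250 / (0.2·0.1250 + 0.35·0.8750) ≈ 0.0755

0.0755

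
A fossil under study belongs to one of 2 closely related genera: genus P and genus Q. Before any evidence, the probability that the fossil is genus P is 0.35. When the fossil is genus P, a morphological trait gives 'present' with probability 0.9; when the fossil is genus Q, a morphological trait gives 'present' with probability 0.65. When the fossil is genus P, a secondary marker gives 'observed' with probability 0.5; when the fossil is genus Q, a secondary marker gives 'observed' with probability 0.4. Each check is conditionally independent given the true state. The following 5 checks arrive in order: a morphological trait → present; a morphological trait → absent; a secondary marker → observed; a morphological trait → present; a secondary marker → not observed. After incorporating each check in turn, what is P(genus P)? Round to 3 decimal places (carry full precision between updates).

0.235

After a morphological trait='present': P(genus P) = 0.9·0.3500 / (0.9·0.3500 + 0.65·0.6500) ≈ 0.4271
After a morphological trait='absent': P(genus P) = 0.1·0.4271 / (0.1·0.4271 + 0.35·0.5729) ≈ 0.1756
After a secondary marker='observed': P(genus P) = 0.5·0.1756 / (0.5·0.1756 + 0.4·0.8244) ≈ 0.2103
After a morphological trait='present': P(genus P) = 0.9·0.2103 / (0.9·0.2103 + 0.65·0.7897) ≈ 0.2694
After a secondary marker='not observed': P(genus P) = 0.5·0.2694 / (0.5·0.2694 + 0.6·0.7306) ≈ 0.2350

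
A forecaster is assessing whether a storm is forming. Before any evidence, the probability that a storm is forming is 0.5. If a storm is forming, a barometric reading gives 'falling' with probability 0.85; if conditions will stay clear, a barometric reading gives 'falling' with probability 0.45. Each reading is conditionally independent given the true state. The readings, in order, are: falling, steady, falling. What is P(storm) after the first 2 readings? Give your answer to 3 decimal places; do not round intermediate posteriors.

0.340

After 'falling': P(storm) = 0.85·0.5000 / (0.85·0.5000 + 0.45·0.5000) ≈ 0.6538
After 'steady': P(storm) = 0.15·0.6538 / (0.15·0.6538 + 0.55·0.3462) ≈ 0.3400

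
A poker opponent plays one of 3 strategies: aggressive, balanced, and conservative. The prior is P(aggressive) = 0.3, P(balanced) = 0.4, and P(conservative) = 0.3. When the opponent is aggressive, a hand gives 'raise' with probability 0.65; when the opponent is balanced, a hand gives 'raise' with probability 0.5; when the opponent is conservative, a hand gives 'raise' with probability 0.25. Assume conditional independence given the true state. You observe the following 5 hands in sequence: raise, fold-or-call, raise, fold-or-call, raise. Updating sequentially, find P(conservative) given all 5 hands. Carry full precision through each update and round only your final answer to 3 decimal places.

0.105

After 'raise': normaliser = 0.65·0.3000 + 0.5·0.4000 + 0.25·0.3000; P(aggressive) ≈ 0.4149, P(balanced) ≈ 0.4255, P(conservative) ≈ 0.1596
After 'fold-or-call': normaliser = 0.35·0.4149 + 0.5·0.4255 + 0.75·0.1596; P(aggressive) ≈ 0.3040, P(balanced) ≈ 0.4454, P(conservative) ≈ 0.2506
After 'raise': normaliser = 0.65·0.3040 + 0.5·0.4454 + 0.25·0.2506; P(aggressive) ≈ 0.4092, P(balanced) ≈ 0.4611, P(conservative) ≈ 0.1297
After 'fold-or-call': normaliser = 0.35·0.4092 + 0.5·0.4611 + 0.75·0.1297; P(aggressive) ≈ 0.3040, P(balanced) ≈ 0.4895, P(conservative) ≈ 0.2065
After 'raise': normaliser = 0.65·0.3040 + 0.5·0.4895 + 0.25·0.2065; P(aggressive) ≈ 0.4000, P(balanced) ≈ 0.4955, P(conservative) ≈ 0.1045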